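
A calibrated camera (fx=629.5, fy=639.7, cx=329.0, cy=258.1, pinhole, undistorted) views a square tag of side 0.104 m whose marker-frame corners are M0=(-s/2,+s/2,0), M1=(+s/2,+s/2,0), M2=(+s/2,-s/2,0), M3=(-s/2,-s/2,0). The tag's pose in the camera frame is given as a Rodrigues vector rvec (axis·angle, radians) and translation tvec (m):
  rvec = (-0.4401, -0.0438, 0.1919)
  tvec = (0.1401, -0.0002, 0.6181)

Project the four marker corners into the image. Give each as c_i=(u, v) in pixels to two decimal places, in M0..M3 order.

c0=(413.50, 296.57) c1=(521.27, 318.23) c2=(525.82, 221.90) c3=(425.54, 201.74)

Intrinsics K: fx=629.5, fy=639.7, cx=329.0, cy=258.1
Marker side s = 0.104 m; corners in marker frame (Z=0):
  M0 = (-0.0520, +0.0520, 0)
  M1 = (+0.0520, +0.0520, 0)
  M2 = (+0.0520, -0.0520, 0)
  M3 = (-0.0520, -0.0520, 0)
rvec = (-0.4401, -0.0438, 0.1919), |rvec| = θ = 0.48211 rad = 27.623°
Rodrigues: sinθ=0.46365, 1−cosθ=0.11398; R = I + sinθ·[k]× + (1−cosθ)·[k]×²:
    [+0.98100 -0.17510 -0.08354]
    [+0.19400 +0.88696 +0.41913]
    [+0.00071 -0.42737 +0.90408]
t = (0.1401, -0.0002, 0.6181) m
M0: Pc = R·M0+t = (+0.07998, +0.03583, +0.59584); u = 629.5·(+0.07998)/0.59584 + 329.0 = 413.5012, v = 639.7·(+0.03583)/0.59584 + 258.1 = 296.5713
M1: Pc = R·M1+t = (+0.18201, +0.05601, +0.59591); u = 629.5·(+0.18201)/0.59591 + 329.0 = 521.2650, v = 639.7·(+0.05601)/0.59591 + 258.1 = 318.2256
M2: Pc = R·M2+t = (+0.20022, -0.03623, +0.64036); u = 629.5·(+0.20022)/0.64036 + 329.0 = 525.8216, v = 639.7·(-0.03623)/0.64036 + 258.1 = 221.9038
M3: Pc = R·M3+t = (+0.09819, -0.05641, +0.64029); u = 629.5·(+0.09819)/0.64029 + 329.0 = 425.5389, v = 639.7·(-0.05641)/0.64029 + 258.1 = 201.7416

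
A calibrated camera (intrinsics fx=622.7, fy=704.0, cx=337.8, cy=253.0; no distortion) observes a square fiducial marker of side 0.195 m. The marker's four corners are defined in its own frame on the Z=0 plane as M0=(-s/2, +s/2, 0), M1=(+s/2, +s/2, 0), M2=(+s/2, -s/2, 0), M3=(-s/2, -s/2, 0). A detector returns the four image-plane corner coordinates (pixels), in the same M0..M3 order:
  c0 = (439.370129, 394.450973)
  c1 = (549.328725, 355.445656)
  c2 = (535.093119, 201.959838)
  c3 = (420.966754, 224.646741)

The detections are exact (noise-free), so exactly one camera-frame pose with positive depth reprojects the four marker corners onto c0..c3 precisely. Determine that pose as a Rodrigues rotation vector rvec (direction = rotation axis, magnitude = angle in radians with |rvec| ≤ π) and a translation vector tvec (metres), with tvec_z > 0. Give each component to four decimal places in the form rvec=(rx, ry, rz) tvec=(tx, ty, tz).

rvec=(0.0604, -0.4747, -0.1543) tvec=(0.2031, 0.0489, 0.8354)

Intrinsics K: fx=622.7, fy=704.0, cx=337.8, cy=253.0
Marker side s = 0.195 m; corners in marker frame (Z=0):
  M0 = (-0.0975, +0.0975, 0)
  M1 = (+0.0975, +0.0975, 0)
  M2 = (+0.0975, -0.0975, 0)
  M3 = (-0.0975, -0.0975, 0)
Detected image corners:
  c0 = (439.370129, 394.450973) px
  c1 = (549.328725, 355.445656) px
  c2 = (535.093119, 201.959838) px
  c3 = (420.966754, 224.646741) px
Planar DLT: solve 8×8 A·h = b for H (H[2,2]=1):
  H  [+836.57476 +137.69508 +489.22369]
  H  [-0.07377 +859.76043 +294.19953]
  H  [+0.53912 +0.11223 +1.00000]
B = K⁻¹H; ‖b₁‖=1.197012, ‖b₂‖=1.197012; λ = 2/(‖b₁‖+‖b₂‖) = 0.835414, sign → tz>0 ⇒ λ=+0.835414
r₁ = λ·B[:,0] = (+0.87802,-0.16195,+0.45039); r₂ = λ·B[:,1] = (+0.13387,+0.98655,+0.09376)
r₃ = r₁×r₂ = (-0.45952,-0.02203,+0.88790); SVD([r₁ r₂ r₃]) → R = UVᵀ:
  R  [+0.87802 +0.13387 -0.45952]
  R  [-0.16195 +0.98655 -0.02203]
  R  [+0.45039 +0.09376 +0.88790]
t = (+0.20315, +0.04889, +0.83541) m
tr R = 2.752472; θ = arccos((tr R − 1)/2) = 0.502802 rad = 28.808°
axis k = ((R−Rᵀ)₃₂, (R−Rᵀ)₁₃, (R−Rᵀ)₂₁) / (2 sinθ) = (+0.120148, -0.944116, -0.306936)
rvec = θ·k = (+0.060411, -0.474703, -0.154328)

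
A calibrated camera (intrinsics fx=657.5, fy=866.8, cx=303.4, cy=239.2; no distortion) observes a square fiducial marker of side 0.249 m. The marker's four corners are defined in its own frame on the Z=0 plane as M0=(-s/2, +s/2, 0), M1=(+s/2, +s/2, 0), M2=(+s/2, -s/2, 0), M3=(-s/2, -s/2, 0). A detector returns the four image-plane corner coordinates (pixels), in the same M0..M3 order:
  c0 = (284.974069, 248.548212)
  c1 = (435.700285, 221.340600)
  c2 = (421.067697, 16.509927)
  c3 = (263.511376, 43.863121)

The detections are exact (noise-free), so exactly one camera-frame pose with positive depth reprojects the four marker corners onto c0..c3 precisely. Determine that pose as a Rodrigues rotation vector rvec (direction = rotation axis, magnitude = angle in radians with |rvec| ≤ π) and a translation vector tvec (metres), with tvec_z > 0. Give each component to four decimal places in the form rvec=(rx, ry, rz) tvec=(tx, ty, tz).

rvec=(0.1838, -0.0341, -0.1335) tvec=(0.0772, -0.1266, 1.0509)

Intrinsics K: fx=657.5, fy=866.8, cx=303.4, cy=239.2
Marker side s = 0.249 m; corners in marker frame (Z=0):
  M0 = (-0.1245, +0.1245, 0)
  M1 = (+0.1245, +0.1245, 0)
  M2 = (+0.1245, -0.1245, 0)
  M3 = (-0.1245, -0.1245, 0)
Detected image corners:
  c0 = (284.974069, 248.548212) px
  c1 = (435.700285, 221.340600) px
  c2 = (421.067697, 16.509927) px
  c3 = (263.511376, 43.863121) px
Planar DLT: solve 8×8 A·h = b for H (H[2,2]=1):
  H  [+625.95521 +134.11861 +351.70761]
  H  [-106.83141 +845.59348 +134.76819]
  H  [+0.02053 +0.17555 +1.00000]
B = K⁻¹H; ‖b₁‖=0.951545, ‖b₂‖=0.951545; λ = 2/(‖b₁‖+‖b₂‖) = 1.050923, sign → tz>0 ⇒ λ=+1.050923
r₁ = λ·B[:,0] = (+0.99055,-0.13548,+0.02158); r₂ = λ·B[:,1] = (+0.12924,+0.97430,+0.18449)
r₃ = r₁×r₂ = (-0.04602,-0.17996,+0.98260); SVD([r₁ r₂ r₃]) → R = UVᵀ:
  R  [+0.99055 +0.12924 -0.04602]
  R  [-0.13548 +0.97430 -0.17996]
  R  [+0.02158 +0.18449 +0.98260]
t = (+0.07721, -0.12661, +1.05092) m
tr R = 2.947443; θ = arccos((tr R − 1)/2) = 0.229758 rad = 13.164°
axis k = ((R−Rᵀ)₃₂, (R−Rᵀ)₁₃, (R−Rᵀ)₂₁) / (2 sinθ) = (+0.800130, -0.148410, -0.581177)
rvec = θ·k = (+0.183836, -0.034098, -0.133530)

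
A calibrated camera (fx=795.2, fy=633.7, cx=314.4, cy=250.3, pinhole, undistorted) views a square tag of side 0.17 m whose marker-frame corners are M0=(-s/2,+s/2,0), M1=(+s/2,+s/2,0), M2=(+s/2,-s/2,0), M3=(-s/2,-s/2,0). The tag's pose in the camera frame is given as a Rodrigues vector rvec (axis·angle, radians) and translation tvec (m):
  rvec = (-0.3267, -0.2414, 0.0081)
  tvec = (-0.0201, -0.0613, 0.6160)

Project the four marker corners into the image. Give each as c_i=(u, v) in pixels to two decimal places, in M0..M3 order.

c0=(174.63, 267.28) c1=(399.43, 274.45) c2=(386.15, 118.53) c3=(180.06, 102.06)

Intrinsics K: fx=795.2, fy=633.7, cx=314.4, cy=250.3
Marker side s = 0.17 m; corners in marker frame (Z=0):
  M0 = (-0.0850, +0.0850, 0)
  M1 = (+0.0850, +0.0850, 0)
  M2 = (+0.0850, -0.0850, 0)
  M3 = (-0.0850, -0.0850, 0)
rvec = (-0.3267, -0.2414, 0.0081), |rvec| = θ = 0.40629 rad = 23.279°
Rodrigues: sinθ=0.39521, 1−cosθ=0.08141; R = I + sinθ·[k]× + (1−cosθ)·[k]×²:
    [+0.97123 +0.03101 -0.23612]
    [+0.04677 +0.94733 +0.31682]
    [+0.23351 -0.31875 +0.91863]
t = (-0.0201, -0.0613, 0.6160) m
M0: Pc = R·M0+t = (-0.10002, +0.01525, +0.56906); u = 795.2·(-0.10002)/0.56906 + 314.4 = 174.6348, v = 633.7·(+0.01525)/0.56906 + 250.3 = 267.2796
M1: Pc = R·M1+t = (+0.06509, +0.02320, +0.60875); u = 795.2·(+0.06509)/0.60875 + 314.4 = 399.4263, v = 633.7·(+0.02320)/0.60875 + 250.3 = 274.4494
M2: Pc = R·M2+t = (+0.05982, -0.13785, +0.66294); u = 795.2·(+0.05982)/0.66294 + 314.4 = 386.1521, v = 633.7·(-0.13785)/0.66294 + 250.3 = 118.5328
M3: Pc = R·M3+t = (-0.10529, -0.14580, +0.62325); u = 795.2·(-0.10529)/0.62325 + 314.4 = 180.0594, v = 633.7·(-0.14580)/0.62325 + 250.3 = 102.0555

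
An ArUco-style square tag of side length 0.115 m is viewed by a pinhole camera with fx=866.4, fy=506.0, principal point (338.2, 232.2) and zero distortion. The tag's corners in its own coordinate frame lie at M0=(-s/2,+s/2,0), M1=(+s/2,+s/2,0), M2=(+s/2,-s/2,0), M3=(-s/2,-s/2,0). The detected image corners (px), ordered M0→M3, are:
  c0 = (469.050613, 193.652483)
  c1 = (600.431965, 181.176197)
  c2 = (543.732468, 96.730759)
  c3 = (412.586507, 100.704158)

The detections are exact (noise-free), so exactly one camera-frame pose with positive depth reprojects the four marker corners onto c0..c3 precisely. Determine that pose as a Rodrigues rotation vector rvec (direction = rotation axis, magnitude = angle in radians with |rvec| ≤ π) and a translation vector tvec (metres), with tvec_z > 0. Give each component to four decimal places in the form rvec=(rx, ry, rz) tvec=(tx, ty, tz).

Intrinsics K: fx=866.4, fy=506.0, cx=338.2, cy=232.2
Marker side s = 0.115 m; corners in marker frame (Z=0):
  M0 = (-0.0575, +0.0575, 0)
  M1 = (+0.0575, +0.0575, 0)
  M2 = (+0.0575, -0.0575, 0)
  M3 = (-0.0575, -0.0575, 0)
Detected image corners:
  c0 = (469.050613, 193.652483) px
  c1 = (600.431965, 181.176197) px
  c2 = (543.732468, 96.730759) px
  c3 = (412.586507, 100.704158) px
Planar DLT: solve 8×8 A·h = b for H (H[2,2]=1):
  H  [+1546.65061 +309.48103 +508.88366]
  H  [+43.72367 +717.99923 +141.95737]
  H  [+0.80017 -0.36051 +1.00000]
B = K⁻¹H; ‖b₁‖=1.699486, ‖b₂‖=1.699485; λ = 2/(‖b₁‖+‖b₂‖) = 0.588413, sign → tz>0 ⇒ λ=+0.588413
r₁ = λ·B[:,0] = (+0.86661,-0.16522,+0.47083); r₂ = λ·B[:,1] = (+0.29299,+0.93229,-0.21213)
r₃ = r₁×r₂ = (-0.40390,+0.32178,+0.85634); SVD([r₁ r₂ r₃]) → R = UVᵀ:
  R  [+0.86661 +0.29299 -0.40390]
  R  [-0.16522 +0.93229 +0.32178]
  R  [+0.47083 -0.21213 +0.85634]
t = (+0.11592, -0.10494, +0.58841) m
tr R = 2.655239; θ = arccos((tr R − 1)/2) = 0.595943 rad = 34.145°
axis k = ((R−Rᵀ)₃₂, (R−Rᵀ)₁₃, (R−Rᵀ)₂₁) / (2 sinθ) = (-0.475614, -0.779222, -0.408173)
rvec = θ·k = (-0.283439, -0.464372, -0.243248)

rvec=(-0.2834, -0.4644, -0.2432) tvec=(0.1159, -0.1049, 0.5884)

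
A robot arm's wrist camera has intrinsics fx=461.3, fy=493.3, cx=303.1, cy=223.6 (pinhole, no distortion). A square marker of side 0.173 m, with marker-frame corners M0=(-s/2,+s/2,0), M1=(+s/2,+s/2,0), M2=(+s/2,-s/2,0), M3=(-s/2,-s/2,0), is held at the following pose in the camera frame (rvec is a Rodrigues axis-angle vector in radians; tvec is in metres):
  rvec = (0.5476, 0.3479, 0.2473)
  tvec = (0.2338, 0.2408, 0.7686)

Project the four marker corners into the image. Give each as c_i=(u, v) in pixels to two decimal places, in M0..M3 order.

Intrinsics K: fx=461.3, fy=493.3, cx=303.1, cy=223.6
Marker side s = 0.173 m; corners in marker frame (Z=0):
  M0 = (-0.0865, +0.0865, 0)
  M1 = (+0.0865, +0.0865, 0)
  M2 = (+0.0865, -0.0865, 0)
  M3 = (-0.0865, -0.0865, 0)
rvec = (0.5476, 0.3479, 0.2473), |rvec| = θ = 0.69430 rad = 39.781°
Rodrigues: sinθ=0.63985, 1−cosθ=0.23150; R = I + sinθ·[k]× + (1−cosθ)·[k]×²:
    [+0.91251 -0.13642 +0.38565]
    [+0.31939 +0.82662 -0.46334]
    [-0.25558 +0.54597 +0.79787]
t = (0.2338, 0.2408, 0.7686) m
M0: Pc = R·M0+t = (+0.14307, +0.28468, +0.83793); u = 461.3·(+0.14307)/0.83793 + 303.1 = 381.8621, v = 493.3·(+0.28468)/0.83793 + 223.6 = 391.1912
M1: Pc = R·M1+t = (+0.30093, +0.33993, +0.79372); u = 461.3·(+0.30093)/0.79372 + 303.1 = 477.9980, v = 493.3·(+0.33993)/0.79372 + 223.6 = 434.8685
M2: Pc = R·M2+t = (+0.32453, +0.19692, +0.69927); u = 461.3·(+0.32453)/0.69927 + 303.1 = 517.1909, v = 493.3·(+0.19692)/0.69927 + 223.6 = 362.5213
M3: Pc = R·M3+t = (+0.16667, +0.14167, +0.74348); u = 461.3·(+0.16667)/0.74348 + 303.1 = 406.5109, v = 493.3·(+0.14167)/0.74348 + 223.6 = 317.5977

c0=(381.86, 391.19) c1=(478.00, 434.87) c2=(517.19, 362.52) c3=(406.51, 317.60)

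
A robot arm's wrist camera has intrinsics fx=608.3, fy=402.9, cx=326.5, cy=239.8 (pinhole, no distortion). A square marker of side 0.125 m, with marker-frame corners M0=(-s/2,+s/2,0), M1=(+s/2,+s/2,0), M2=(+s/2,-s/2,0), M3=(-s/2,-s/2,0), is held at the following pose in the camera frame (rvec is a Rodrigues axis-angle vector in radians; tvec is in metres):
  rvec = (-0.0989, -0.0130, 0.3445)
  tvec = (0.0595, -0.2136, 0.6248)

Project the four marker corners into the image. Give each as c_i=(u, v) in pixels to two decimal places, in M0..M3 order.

c0=(306.49, 125.10) c1=(422.21, 152.52) c2=(460.90, 79.46) c3=(347.42, 52.64)

Intrinsics K: fx=608.3, fy=402.9, cx=326.5, cy=239.8
Marker side s = 0.125 m; corners in marker frame (Z=0):
  M0 = (-0.0625, +0.0625, 0)
  M1 = (+0.0625, +0.0625, 0)
  M2 = (+0.0625, -0.0625, 0)
  M3 = (-0.0625, -0.0625, 0)
rvec = (-0.0989, -0.0130, 0.3445), |rvec| = θ = 0.35865 rad = 20.549°
Rodrigues: sinθ=0.35101, 1−cosθ=0.06363; R = I + sinθ·[k]× + (1−cosθ)·[k]×²:
    [+0.94121 -0.33653 -0.02958]
    [+0.33780 +0.93645 +0.09458]
    [-0.00413 -0.09901 +0.99508]
t = (0.0595, -0.2136, 0.6248) m
M0: Pc = R·M0+t = (-0.02036, -0.17618, +0.61887); u = 608.3·(-0.02036)/0.61887 + 326.5 = 306.4892, v = 402.9·(-0.17618)/0.61887 + 239.8 = 125.0998
M1: Pc = R·M1+t = (+0.09729, -0.13396, +0.61835); u = 608.3·(+0.09729)/0.61835 + 326.5 = 422.2109, v = 402.9·(-0.13396)/0.61835 + 239.8 = 152.5164
M2: Pc = R·M2+t = (+0.13936, -0.25102, +0.63073); u = 608.3·(+0.13936)/0.63073 + 326.5 = 460.9026, v = 402.9·(-0.25102)/0.63073 + 239.8 = 79.4550
M3: Pc = R·M3+t = (+0.02171, -0.29324, +0.63125); u = 608.3·(+0.02171)/0.63125 + 326.5 = 347.4182, v = 402.9·(-0.29324)/0.63125 + 239.8 = 52.6358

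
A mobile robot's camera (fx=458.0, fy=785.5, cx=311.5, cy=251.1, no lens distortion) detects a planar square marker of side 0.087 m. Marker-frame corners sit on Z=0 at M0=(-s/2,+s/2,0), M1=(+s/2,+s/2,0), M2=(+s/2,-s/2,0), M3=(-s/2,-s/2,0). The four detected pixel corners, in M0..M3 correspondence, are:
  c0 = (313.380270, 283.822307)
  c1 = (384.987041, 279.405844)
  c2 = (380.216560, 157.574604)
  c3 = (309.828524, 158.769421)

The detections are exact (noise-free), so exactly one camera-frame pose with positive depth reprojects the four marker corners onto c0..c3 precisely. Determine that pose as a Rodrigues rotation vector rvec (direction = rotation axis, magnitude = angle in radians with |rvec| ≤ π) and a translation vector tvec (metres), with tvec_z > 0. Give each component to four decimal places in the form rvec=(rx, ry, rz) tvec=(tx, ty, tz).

rvec=(-0.1212, -0.1601, -0.0387) tvec=(0.0430, -0.0221, 0.5467)

Intrinsics K: fx=458.0, fy=785.5, cx=311.5, cy=251.1
Marker side s = 0.087 m; corners in marker frame (Z=0):
  M0 = (-0.0435, +0.0435, 0)
  M1 = (+0.0435, +0.0435, 0)
  M2 = (+0.0435, -0.0435, 0)
  M3 = (-0.0435, -0.0435, 0)
Detected image corners:
  c0 = (313.380270, 283.822307) px
  c1 = (384.987041, 279.405844) px
  c2 = (380.216560, 157.574604) px
  c3 = (309.828524, 158.769421) px
Planar DLT: solve 8×8 A·h = b for H (H[2,2]=1):
  H  [+918.42841 -26.57132 +347.53937]
  H  [+32.81554 +1371.44642 +219.29885]
  H  [+0.29510 -0.21461 +1.00000]
B = K⁻¹H; ‖b₁‖=1.829318, ‖b₂‖=1.829318; λ = 2/(‖b₁‖+‖b₂‖) = 0.546652, sign → tz>0 ⇒ λ=+0.546652
r₁ = λ·B[:,0] = (+0.98648,-0.02873,+0.16132); r₂ = λ·B[:,1] = (+0.04807,+0.99193,-0.11731)
r₃ = r₁×r₂ = (-0.15665,+0.12348,+0.97990); SVD([r₁ r₂ r₃]) → R = UVᵀ:
  R  [+0.98648 +0.04807 -0.15665]
  R  [-0.02873 +0.99193 +0.12348]
  R  [+0.16132 -0.11731 +0.97990]
t = (+0.04302, -0.02213, +0.54665) m
tr R = 2.958319; θ = arccos((tr R − 1)/2) = 0.204515 rad = 11.718°
axis k = ((R−Rᵀ)₃₂, (R−Rᵀ)₁₃, (R−Rᵀ)₂₁) / (2 sinθ) = (-0.592830, -0.782813, -0.189092)
rvec = θ·k = (-0.121243, -0.160097, -0.038672)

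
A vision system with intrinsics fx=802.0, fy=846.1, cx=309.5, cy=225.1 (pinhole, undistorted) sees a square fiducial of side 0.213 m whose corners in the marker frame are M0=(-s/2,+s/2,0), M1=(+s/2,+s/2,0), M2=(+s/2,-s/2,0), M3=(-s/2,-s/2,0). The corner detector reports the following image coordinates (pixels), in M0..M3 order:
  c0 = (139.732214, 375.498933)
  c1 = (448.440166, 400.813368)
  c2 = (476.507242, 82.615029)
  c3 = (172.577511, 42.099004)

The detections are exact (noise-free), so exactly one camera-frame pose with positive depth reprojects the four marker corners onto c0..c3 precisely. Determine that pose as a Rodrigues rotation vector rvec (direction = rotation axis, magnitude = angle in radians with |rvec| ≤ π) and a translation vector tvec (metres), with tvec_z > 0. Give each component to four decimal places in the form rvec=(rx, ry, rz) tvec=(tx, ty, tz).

rvec=(-0.0219, -0.1251, 0.0998) tvec=(0.0024, -0.0002, 0.5506)

Intrinsics K: fx=802.0, fy=846.1, cx=309.5, cy=225.1
Marker side s = 0.213 m; corners in marker frame (Z=0):
  M0 = (-0.1065, +0.1065, 0)
  M1 = (+0.1065, +0.1065, 0)
  M2 = (+0.1065, -0.1065, 0)
  M3 = (-0.1065, -0.1065, 0)
Detected image corners:
  c0 = (139.732214, 375.498933) px
  c1 = (448.440166, 400.813368) px
  c2 = (476.507242, 82.615029) px
  c3 = (172.577511, 42.099004) px
Planar DLT: solve 8×8 A·h = b for H (H[2,2]=1):
  H  [+1507.40553 -158.47610 +313.05401]
  H  [+205.22881 +1517.24628 +224.76577]
  H  [+0.22420 -0.05094 +1.00000]
B = K⁻¹H; ‖b₁‖=1.816232, ‖b₂‖=1.816232; λ = 2/(‖b₁‖+‖b₂‖) = 0.550590, sign → tz>0 ⇒ λ=+0.550590
r₁ = λ·B[:,0] = (+0.98723,+0.10071,+0.12345); r₂ = λ·B[:,1] = (-0.09797,+0.99479,-0.02805)
r₃ = r₁×r₂ = (-0.12563,+0.01560,+0.99195); SVD([r₁ r₂ r₃]) → R = UVᵀ:
  R  [+0.98723 -0.09797 -0.12563]
  R  [+0.10071 +0.99479 +0.01560]
  R  [+0.12345 -0.02805 +0.99195]
t = (+0.00244, -0.00022, +0.55059) m
tr R = 2.973977; θ = arccos((tr R − 1)/2) = 0.161493 rad = 9.253°
axis k = ((R−Rᵀ)₃₂, (R−Rᵀ)₁₃, (R−Rᵀ)₂₁) / (2 sinθ) = (-0.135716, -0.774517, +0.617823)
rvec = θ·k = (-0.021917, -0.125079, +0.099774)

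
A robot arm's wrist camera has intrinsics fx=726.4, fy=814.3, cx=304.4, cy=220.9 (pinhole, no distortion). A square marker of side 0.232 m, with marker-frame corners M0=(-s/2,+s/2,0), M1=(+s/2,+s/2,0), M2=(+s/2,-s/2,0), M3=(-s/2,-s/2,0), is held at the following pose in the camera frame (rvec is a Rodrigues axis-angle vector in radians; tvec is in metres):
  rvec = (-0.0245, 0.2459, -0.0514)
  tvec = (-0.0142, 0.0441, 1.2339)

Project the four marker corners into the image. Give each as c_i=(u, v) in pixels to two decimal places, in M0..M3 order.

Intrinsics K: fx=726.4, fy=814.3, cx=304.4, cy=220.9
Marker side s = 0.232 m; corners in marker frame (Z=0):
  M0 = (-0.1160, +0.1160, 0)
  M1 = (+0.1160, +0.1160, 0)
  M2 = (+0.1160, -0.1160, 0)
  M3 = (-0.1160, -0.1160, 0)
rvec = (-0.0245, 0.2459, -0.0514), |rvec| = θ = 0.25241 rad = 14.462°
Rodrigues: sinθ=0.24973, 1−cosθ=0.03169; R = I + sinθ·[k]× + (1−cosθ)·[k]×²:
    [+0.96861 +0.04786 +0.24392]
    [-0.05385 +0.99839 +0.01795]
    [-0.24267 -0.03053 +0.96963]
t = (-0.0142, 0.0441, 1.2339) m
M0: Pc = R·M0+t = (-0.12101, +0.16616, +1.25851); u = 726.4·(-0.12101)/1.25851 + 304.4 = 234.5556, v = 814.3·(+0.16616)/1.25851 + 220.9 = 328.4113
M1: Pc = R·M1+t = (+0.10371, +0.15367, +1.20221); u = 726.4·(+0.10371)/1.20221 + 304.4 = 367.0642, v = 814.3·(+0.15367)/1.20221 + 220.9 = 324.9836
M2: Pc = R·M2+t = (+0.09261, -0.07796, +1.20929); u = 726.4·(+0.09261)/1.20929 + 304.4 = 360.0276, v = 814.3·(-0.07796)/1.20929 + 220.9 = 168.4042
M3: Pc = R·M3+t = (-0.13211, -0.06547, +1.26559); u = 726.4·(-0.13211)/1.26559 + 304.4 = 228.5735, v = 814.3·(-0.06547)/1.26559 + 220.9 = 178.7781

c0=(234.56, 328.41) c1=(367.06, 324.98) c2=(360.03, 168.40) c3=(228.57, 178.78)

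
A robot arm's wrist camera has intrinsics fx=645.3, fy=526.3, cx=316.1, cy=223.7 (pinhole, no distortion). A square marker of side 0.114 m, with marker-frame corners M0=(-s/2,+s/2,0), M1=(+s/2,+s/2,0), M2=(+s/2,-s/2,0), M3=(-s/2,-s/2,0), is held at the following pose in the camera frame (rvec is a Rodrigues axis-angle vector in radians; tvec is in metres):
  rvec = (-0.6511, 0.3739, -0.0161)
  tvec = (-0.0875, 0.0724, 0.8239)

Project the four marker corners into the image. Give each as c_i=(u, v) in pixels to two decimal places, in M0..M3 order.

c0=(199.28, 305.22) c1=(282.54, 299.08) c2=(294.15, 235.92) c3=(216.82, 244.34)

Intrinsics K: fx=645.3, fy=526.3, cx=316.1, cy=223.7
Marker side s = 0.114 m; corners in marker frame (Z=0):
  M0 = (-0.0570, +0.0570, 0)
  M1 = (+0.0570, +0.0570, 0)
  M2 = (+0.0570, -0.0570, 0)
  M3 = (-0.0570, -0.0570, 0)
rvec = (-0.6511, 0.3739, -0.0161), |rvec| = θ = 0.75099 rad = 43.029°
Rodrigues: sinθ=0.68237, 1−cosθ=0.26899; R = I + sinθ·[k]× + (1−cosθ)·[k]×²:
    [+0.93320 -0.10148 +0.34473]
    [-0.13074 +0.79769 +0.58873]
    [-0.33473 -0.59447 +0.73113]
t = (-0.0875, 0.0724, 0.8239) m
M0: Pc = R·M0+t = (-0.14648, +0.12532, +0.80909); u = 645.3·(-0.14648)/0.80909 + 316.1 = 199.2763, v = 526.3·(+0.12532)/0.80909 + 223.7 = 305.2183
M1: Pc = R·M1+t = (-0.04009, +0.11042, +0.77094); u = 645.3·(-0.04009)/0.77094 + 316.1 = 282.5416, v = 526.3·(+0.11042)/0.77094 + 223.7 = 299.0786
M2: Pc = R·M2+t = (-0.02852, +0.01948, +0.83871); u = 645.3·(-0.02852)/0.83871 + 316.1 = 294.1542, v = 526.3·(+0.01948)/0.83871 + 223.7 = 235.9238
M3: Pc = R·M3+t = (-0.13491, +0.03438, +0.87686); u = 645.3·(-0.13491)/0.87686 + 316.1 = 216.8188, v = 526.3·(+0.03438)/0.87686 + 223.7 = 244.3374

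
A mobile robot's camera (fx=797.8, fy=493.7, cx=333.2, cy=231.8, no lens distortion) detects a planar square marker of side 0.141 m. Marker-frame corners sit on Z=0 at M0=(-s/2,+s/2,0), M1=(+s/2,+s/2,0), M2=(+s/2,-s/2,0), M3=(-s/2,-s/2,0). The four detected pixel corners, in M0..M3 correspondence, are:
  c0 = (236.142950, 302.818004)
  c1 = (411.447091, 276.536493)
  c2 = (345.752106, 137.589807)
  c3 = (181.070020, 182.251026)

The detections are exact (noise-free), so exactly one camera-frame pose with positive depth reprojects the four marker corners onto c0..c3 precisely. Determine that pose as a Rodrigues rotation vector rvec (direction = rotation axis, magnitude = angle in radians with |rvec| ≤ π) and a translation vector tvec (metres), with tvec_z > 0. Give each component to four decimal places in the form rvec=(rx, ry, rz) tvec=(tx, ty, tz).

Intrinsics K: fx=797.8, fy=493.7, cx=333.2, cy=231.8
Marker side s = 0.141 m; corners in marker frame (Z=0):
  M0 = (-0.0705, +0.0705, 0)
  M1 = (+0.0705, +0.0705, 0)
  M2 = (+0.0705, -0.0705, 0)
  M3 = (-0.0705, -0.0705, 0)
Detected image corners:
  c0 = (236.142950, 302.818004) px
  c1 = (411.447091, 276.536493) px
  c2 = (345.752106, 137.589807) px
  c3 = (181.070020, 182.251026) px
Planar DLT: solve 8×8 A·h = b for H (H[2,2]=1):
  H  [+904.15061 +402.43154 +287.28694]
  H  [-482.59702 +897.86075 +225.72198]
  H  [-1.02610 -0.07867 +1.00000]
B = K⁻¹H; ‖b₁‖=1.933396, ‖b₂‖=1.933396; λ = 2/(‖b₁‖+‖b₂‖) = 0.517225, sign → tz>0 ⇒ λ=+0.517225
r₁ = λ·B[:,0] = (+0.80783,-0.25641,-0.53072); r₂ = λ·B[:,1] = (+0.27790,+0.95975,-0.04069)
r₃ = r₁×r₂ = (+0.51979,-0.11461,+0.84657); SVD([r₁ r₂ r₃]) → R = UVᵀ:
  R  [+0.80783 +0.27790 +0.51979]
  R  [-0.25641 +0.95975 -0.11461]
  R  [-0.53072 -0.04069 +0.84657]
t = (-0.02977, -0.00637, +0.51722) m
tr R = 2.614145; θ = arccos((tr R − 1)/2) = 0.631619 rad = 36.189°
axis k = ((R−Rᵀ)₃₂, (R−Rᵀ)₁₃, (R−Rᵀ)₂₁) / (2 sinθ) = (+0.062598, +0.889587, -0.452455)
rvec = θ·k = (+0.039538, +0.561880, -0.285779)

rvec=(0.0395, 0.5619, -0.2858) tvec=(-0.0298, -0.0064, 0.5172)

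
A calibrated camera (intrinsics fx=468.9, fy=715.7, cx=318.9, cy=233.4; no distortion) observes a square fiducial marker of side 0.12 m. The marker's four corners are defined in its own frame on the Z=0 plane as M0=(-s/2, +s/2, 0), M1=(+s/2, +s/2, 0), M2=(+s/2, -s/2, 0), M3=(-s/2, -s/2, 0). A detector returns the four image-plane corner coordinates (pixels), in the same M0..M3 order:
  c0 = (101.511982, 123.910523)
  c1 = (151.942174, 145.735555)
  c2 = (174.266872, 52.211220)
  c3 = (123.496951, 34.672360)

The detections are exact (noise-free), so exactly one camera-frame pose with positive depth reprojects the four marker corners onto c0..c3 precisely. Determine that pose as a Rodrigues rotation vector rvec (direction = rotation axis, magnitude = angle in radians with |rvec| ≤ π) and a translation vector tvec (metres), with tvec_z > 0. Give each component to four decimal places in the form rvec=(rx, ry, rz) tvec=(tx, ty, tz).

Intrinsics K: fx=468.9, fy=715.7, cx=318.9, cy=233.4
Marker side s = 0.12 m; corners in marker frame (Z=0):
  M0 = (-0.0600, +0.0600, 0)
  M1 = (+0.0600, +0.0600, 0)
  M2 = (+0.0600, -0.0600, 0)
  M3 = (-0.0600, -0.0600, 0)
Detected image corners:
  c0 = (101.511982, 123.910523) px
  c1 = (151.942174, 145.735555) px
  c2 = (174.266872, 52.211220) px
  c3 = (123.496951, 34.672360) px
Planar DLT: solve 8×8 A·h = b for H (H[2,2]=1):
  H  [+370.93683 -199.09795 +137.31553]
  H  [+131.08510 +751.73359 +88.62644]
  H  [-0.36820 -0.10526 +1.00000]
B = K⁻¹H; ‖b₁‖=1.145522, ‖b₂‖=1.145522; λ = 2/(‖b₁‖+‖b₂‖) = 0.872964, sign → tz>0 ⇒ λ=+0.872964
r₁ = λ·B[:,0] = (+0.90918,+0.26471,-0.32142); r₂ = λ·B[:,1] = (-0.30817,+0.94688,-0.09189)
r₃ = r₁×r₂ = (+0.28003,+0.18260,+0.94247); SVD([r₁ r₂ r₃]) → R = UVᵀ:
  R  [+0.90918 -0.30817 +0.28003]
  R  [+0.26471 +0.94688 +0.18260]
  R  [-0.32142 -0.09189 +0.94247]
t = (-0.33806, -0.17659, +0.87296) m
tr R = 2.798533; θ = arccos((tr R − 1)/2) = 0.452706 rad = 25.938°
axis k = ((R−Rᵀ)₃₂, (R−Rᵀ)₁₃, (R−Rᵀ)₂₁) / (2 sinθ) = (-0.313773, +0.687526, +0.654870)
rvec = θ·k = (-0.142047, +0.311247, +0.296464)

rvec=(-0.1420, 0.3112, 0.2965) tvec=(-0.3381, -0.1766, 0.8730)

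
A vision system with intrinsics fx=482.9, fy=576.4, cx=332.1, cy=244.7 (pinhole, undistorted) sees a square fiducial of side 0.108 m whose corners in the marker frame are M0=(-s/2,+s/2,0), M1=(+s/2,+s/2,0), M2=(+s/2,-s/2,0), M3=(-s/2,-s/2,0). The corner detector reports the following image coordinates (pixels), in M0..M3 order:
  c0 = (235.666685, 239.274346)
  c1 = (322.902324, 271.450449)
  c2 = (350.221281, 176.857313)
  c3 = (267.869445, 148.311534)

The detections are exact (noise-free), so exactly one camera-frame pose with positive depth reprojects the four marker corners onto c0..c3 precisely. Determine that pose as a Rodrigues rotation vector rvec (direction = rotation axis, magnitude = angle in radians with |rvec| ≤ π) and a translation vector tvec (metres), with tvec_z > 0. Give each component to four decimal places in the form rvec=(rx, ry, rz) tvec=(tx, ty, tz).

Intrinsics K: fx=482.9, fy=576.4, cx=332.1, cy=244.7
Marker side s = 0.108 m; corners in marker frame (Z=0):
  M0 = (-0.0540, +0.0540, 0)
  M1 = (+0.0540, +0.0540, 0)
  M2 = (+0.0540, -0.0540, 0)
  M3 = (-0.0540, -0.0540, 0)
Detected image corners:
  c0 = (235.666685, 239.274346) px
  c1 = (322.902324, 271.450449) px
  c2 = (350.221281, 176.857313) px
  c3 = (267.869445, 148.311534) px
Planar DLT: solve 8×8 A·h = b for H (H[2,2]=1):
  H  [+734.85410 -450.03793 +294.25533]
  H  [+245.38221 +735.10272 +207.35132]
  H  [-0.16844 -0.59242 +1.00000]
B = K⁻¹H; ‖b₁‖=1.719685, ‖b₂‖=1.719685; λ = 2/(‖b₁‖+‖b₂‖) = 0.581502, sign → tz>0 ⇒ λ=+0.581502
r₁ = λ·B[:,0] = (+0.95226,+0.28914,-0.09795); r₂ = λ·B[:,1] = (-0.30502,+0.88786,-0.34449)
r₃ = r₁×r₂ = (-0.01264,+0.35792,+0.93367); SVD([r₁ r₂ r₃]) → R = UVᵀ:
  R  [+0.95226 -0.30502 -0.01264]
  R  [+0.28914 +0.88786 +0.35792]
  R  [-0.09795 -0.34449 +0.93367]
t = (-0.04557, -0.03768, +0.58150) m
tr R = 2.773786; θ = arccos((tr R − 1)/2) = 0.480221 rad = 27.515°
axis k = ((R−Rᵀ)₃₂, (R−Rᵀ)₁₃, (R−Rᵀ)₂₁) / (2 sinθ) = (-0.760232, +0.092331, +0.643057)
rvec = θ·k = (-0.365079, +0.044339, +0.308809)

rvec=(-0.3651, 0.0443, 0.3088) tvec=(-0.0456, -0.0377, 0.5815)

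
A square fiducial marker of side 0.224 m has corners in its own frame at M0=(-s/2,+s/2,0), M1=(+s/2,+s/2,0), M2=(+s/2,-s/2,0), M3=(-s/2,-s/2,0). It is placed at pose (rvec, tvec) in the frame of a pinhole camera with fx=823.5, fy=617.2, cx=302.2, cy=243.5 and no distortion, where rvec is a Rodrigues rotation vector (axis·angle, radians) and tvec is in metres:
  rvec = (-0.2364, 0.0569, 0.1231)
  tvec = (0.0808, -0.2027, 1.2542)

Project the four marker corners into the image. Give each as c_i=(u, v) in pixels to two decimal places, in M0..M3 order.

c0=(272.53, 189.82) c1=(421.90, 202.14) c2=(435.65, 98.97) c3=(292.09, 88.41)

Intrinsics K: fx=823.5, fy=617.2, cx=302.2, cy=243.5
Marker side s = 0.224 m; corners in marker frame (Z=0):
  M0 = (-0.1120, +0.1120, 0)
  M1 = (+0.1120, +0.1120, 0)
  M2 = (+0.1120, -0.1120, 0)
  M3 = (-0.1120, -0.1120, 0)
rvec = (-0.2364, 0.0569, 0.1231), |rvec| = θ = 0.27254 rad = 15.615°
Rodrigues: sinθ=0.26918, 1−cosθ=0.03691; R = I + sinθ·[k]× + (1−cosθ)·[k]×²:
    [+0.99086 -0.12827 +0.04174]
    [+0.11490 +0.96470 +0.23696]
    [-0.07066 -0.23000 +0.97062]
t = (0.0808, -0.2027, 1.2542) m
M0: Pc = R·M0+t = (-0.04454, -0.10752, +1.23635); u = 823.5·(-0.04454)/1.23635 + 302.2 = 272.5317, v = 617.2·(-0.10752)/1.23635 + 243.5 = 189.8239
M1: Pc = R·M1+t = (+0.17741, -0.08179, +1.22053); u = 823.5·(+0.17741)/1.22053 + 302.2 = 421.9006, v = 617.2·(-0.08179)/1.22053 + 243.5 = 202.1426
M2: Pc = R·M2+t = (+0.20614, -0.29788, +1.27205); u = 823.5·(+0.20614)/1.27205 + 302.2 = 435.6527, v = 617.2·(-0.29788)/1.27205 + 243.5 = 98.9690
M3: Pc = R·M3+t = (-0.01581, -0.32361, +1.28787); u = 823.5·(-0.01581)/1.28787 + 302.2 = 292.0902, v = 617.2·(-0.32361)/1.28787 + 243.5 = 88.4110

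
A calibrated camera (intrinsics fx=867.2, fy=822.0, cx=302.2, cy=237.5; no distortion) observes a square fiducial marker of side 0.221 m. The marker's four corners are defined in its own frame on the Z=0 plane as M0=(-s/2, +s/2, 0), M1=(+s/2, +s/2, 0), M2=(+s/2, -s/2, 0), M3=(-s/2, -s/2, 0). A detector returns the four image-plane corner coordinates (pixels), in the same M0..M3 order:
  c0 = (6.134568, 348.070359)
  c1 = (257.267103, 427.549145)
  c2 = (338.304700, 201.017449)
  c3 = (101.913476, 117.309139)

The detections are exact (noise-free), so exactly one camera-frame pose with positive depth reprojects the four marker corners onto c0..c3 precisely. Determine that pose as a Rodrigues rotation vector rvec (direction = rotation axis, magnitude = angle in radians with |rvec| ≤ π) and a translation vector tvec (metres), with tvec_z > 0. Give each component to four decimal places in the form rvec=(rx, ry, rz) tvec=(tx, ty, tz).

Intrinsics K: fx=867.2, fy=822.0, cx=302.2, cy=237.5
Marker side s = 0.221 m; corners in marker frame (Z=0):
  M0 = (-0.1105, +0.1105, 0)
  M1 = (+0.1105, +0.1105, 0)
  M2 = (+0.1105, -0.1105, 0)
  M3 = (-0.1105, -0.1105, 0)
Detected image corners:
  c0 = (6.134568, 348.070359) px
  c1 = (257.267103, 427.549145) px
  c2 = (338.304700, 201.017449) px
  c3 = (101.913476, 117.309139) px
Planar DLT: solve 8×8 A·h = b for H (H[2,2]=1):
  H  [+1130.44606 -437.33609 +179.11964]
  H  [+413.34292 +975.51969 +271.48925]
  H  [+0.16057 -0.21540 +1.00000]
B = K⁻¹H; ‖b₁‖=1.338152, ‖b₂‖=1.338152; λ = 2/(‖b₁‖+‖b₂‖) = 0.747299, sign → tz>0 ⇒ λ=+0.747299
r₁ = λ·B[:,0] = (+0.93233,+0.34111,+0.11999); r₂ = λ·B[:,1] = (-0.32077,+0.93338,-0.16097)
r₃ = r₁×r₂ = (-0.16691,+0.11159,+0.97964); SVD([r₁ r₂ r₃]) → R = UVᵀ:
  R  [+0.93233 -0.32077 -0.16691]
  R  [+0.34111 +0.93338 +0.11159]
  R  [+0.11999 -0.16097 +0.97964]
t = (-0.10606, +0.03090, +0.74730) m
tr R = 2.845348; θ = arccos((tr R − 1)/2) = 0.395838 rad = 22.680°
axis k = ((R−Rᵀ)₃₂, (R−Rᵀ)₁₃, (R−Rᵀ)₂₁) / (2 sinθ) = (-0.353438, -0.372037, +0.858295)
rvec = θ·k = (-0.139904, -0.147266, +0.339745)

rvec=(-0.1399, -0.1473, 0.3397) tvec=(-0.1061, 0.0309, 0.7473)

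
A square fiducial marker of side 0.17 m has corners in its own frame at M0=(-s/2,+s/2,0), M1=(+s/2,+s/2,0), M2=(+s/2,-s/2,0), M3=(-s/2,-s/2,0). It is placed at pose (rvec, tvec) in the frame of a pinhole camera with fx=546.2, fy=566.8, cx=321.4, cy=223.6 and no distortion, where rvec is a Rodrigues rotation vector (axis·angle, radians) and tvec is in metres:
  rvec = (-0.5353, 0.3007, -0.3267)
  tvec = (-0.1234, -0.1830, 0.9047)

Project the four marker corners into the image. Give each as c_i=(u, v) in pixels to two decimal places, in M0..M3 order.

c0=(208.23, 170.56) c1=(303.61, 125.22) c2=(283.13, 51.23) c3=(197.50, 94.77)

Intrinsics K: fx=546.2, fy=566.8, cx=321.4, cy=223.6
Marker side s = 0.17 m; corners in marker frame (Z=0):
  M0 = (-0.0850, +0.0850, 0)
  M1 = (+0.0850, +0.0850, 0)
  M2 = (+0.0850, -0.0850, 0)
  M3 = (-0.0850, -0.0850, 0)
rvec = (-0.5353, 0.3007, -0.3267), |rvec| = θ = 0.69549 rad = 39.848°
Rodrigues: sinθ=0.64076, 1−cosθ=0.23226; R = I + sinθ·[k]× + (1−cosθ)·[k]×²:
    [+0.90533 +0.22370 +0.36101]
    [-0.37828 +0.81116 +0.44601]
    [-0.19307 -0.54035 +0.81899]
t = (-0.1234, -0.1830, 0.9047) m
M0: Pc = R·M0+t = (-0.18134, -0.08190, +0.87518); u = 546.2·(-0.18134)/0.87518 + 321.4 = 208.2266, v = 566.8·(-0.08190)/0.87518 + 223.6 = 170.5602
M1: Pc = R·M1+t = (-0.02743, -0.14621, +0.84236); u = 546.2·(-0.02743)/0.84236 + 321.4 = 303.6126, v = 566.8·(-0.14621)/0.84236 + 223.6 = 125.2225
M2: Pc = R·M2+t = (-0.06546, -0.28410, +0.93422); u = 546.2·(-0.06546)/0.93422 + 321.4 = 283.1274, v = 566.8·(-0.28410)/0.93422 + 223.6 = 51.2321
M3: Pc = R·M3+t = (-0.21937, -0.21979, +0.96704); u = 546.2·(-0.21937)/0.96704 + 321.4 = 197.4974, v = 566.8·(-0.21979)/0.96704 + 223.6 = 94.7744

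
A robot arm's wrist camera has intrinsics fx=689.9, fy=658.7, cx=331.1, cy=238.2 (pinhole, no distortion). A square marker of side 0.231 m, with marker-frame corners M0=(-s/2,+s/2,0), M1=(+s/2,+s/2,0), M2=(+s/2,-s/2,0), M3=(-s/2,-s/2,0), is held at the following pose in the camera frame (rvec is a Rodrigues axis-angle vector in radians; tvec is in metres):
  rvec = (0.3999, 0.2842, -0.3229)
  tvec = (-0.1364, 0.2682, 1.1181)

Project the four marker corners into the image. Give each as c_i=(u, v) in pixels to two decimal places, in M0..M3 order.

Intrinsics K: fx=689.9, fy=658.7, cx=331.1, cy=238.2
Marker side s = 0.231 m; corners in marker frame (Z=0):
  M0 = (-0.1155, +0.1155, 0)
  M1 = (+0.1155, +0.1155, 0)
  M2 = (+0.1155, -0.1155, 0)
  M3 = (-0.1155, -0.1155, 0)
rvec = (0.3999, 0.2842, -0.3229), |rvec| = θ = 0.58733 rad = 33.651°
Rodrigues: sinθ=0.55414, 1−cosθ=0.16758; R = I + sinθ·[k]× + (1−cosθ)·[k]×²:
    [+0.91011 +0.35986 +0.20541]
    [-0.24944 +0.87166 -0.42188]
    [-0.33087 +0.33272 +0.88308]
t = (-0.1364, 0.2682, 1.1181) m
M0: Pc = R·M0+t = (-0.19995, +0.39769, +1.19474); u = 689.9·(-0.19995)/1.19474 + 331.1 = 215.6377, v = 658.7·(+0.39769)/1.19474 + 238.2 = 457.4575
M1: Pc = R·M1+t = (+0.01028, +0.34007, +1.11831); u = 689.9·(+0.01028)/1.11831 + 331.1 = 337.4432, v = 658.7·(+0.34007)/1.11831 + 238.2 = 438.5030
M2: Pc = R·M2+t = (-0.07285, +0.13871, +1.04146); u = 689.9·(-0.07285)/1.04146 + 331.1 = 282.8438, v = 658.7·(+0.13871)/1.04146 + 238.2 = 325.9329
M3: Pc = R·M3+t = (-0.28308, +0.19633, +1.11789); u = 689.9·(-0.28308)/1.11789 + 331.1 = 156.3966, v = 658.7·(+0.19633)/1.11789 + 238.2 = 353.8871

c0=(215.64, 457.46) c1=(337.44, 438.50) c2=(282.84, 325.93) c3=(156.40, 353.89)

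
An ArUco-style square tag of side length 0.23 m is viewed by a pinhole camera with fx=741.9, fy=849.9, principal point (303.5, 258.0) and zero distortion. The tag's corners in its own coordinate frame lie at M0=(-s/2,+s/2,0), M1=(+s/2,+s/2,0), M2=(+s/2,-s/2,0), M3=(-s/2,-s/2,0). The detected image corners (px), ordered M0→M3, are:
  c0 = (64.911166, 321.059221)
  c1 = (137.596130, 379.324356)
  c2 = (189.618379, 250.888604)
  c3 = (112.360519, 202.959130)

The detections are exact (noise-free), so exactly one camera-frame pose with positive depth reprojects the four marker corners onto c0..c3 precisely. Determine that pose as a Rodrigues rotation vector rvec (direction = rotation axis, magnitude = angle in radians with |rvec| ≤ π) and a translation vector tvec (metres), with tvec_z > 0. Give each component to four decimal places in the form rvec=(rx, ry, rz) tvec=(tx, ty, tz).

rvec=(-0.0987, 0.5612, 0.4337) tvec=(-0.3467, 0.0499, 1.4366)

Intrinsics K: fx=741.9, fy=849.9, cx=303.5, cy=258.0
Marker side s = 0.23 m; corners in marker frame (Z=0):
  M0 = (-0.1150, +0.1150, 0)
  M1 = (+0.1150, +0.1150, 0)
  M2 = (+0.1150, -0.1150, 0)
  M3 = (-0.1150, -0.1150, 0)
Detected image corners:
  c0 = (64.911166, 321.059221) px
  c1 = (137.596130, 379.324356) px
  c2 = (189.618379, 250.888604) px
  c3 = (112.360519, 202.959130) px
Planar DLT: solve 8×8 A·h = b for H (H[2,2]=1):
  H  [+278.97720 -213.52614 +124.46434]
  H  [+123.45264 +540.22641 +287.54967]
  H  [-0.37238 +0.01816 +1.00000]
B = K⁻¹H; ‖b₁‖=0.696096, ‖b₂‖=0.696096; λ = 2/(‖b₁‖+‖b₂‖) = 1.436583, sign → tz>0 ⇒ λ=+1.436583
r₁ = λ·B[:,0] = (+0.75904,+0.37106,-0.53495); r₂ = λ·B[:,1] = (-0.42414,+0.90522,+0.02609)
r₃ = r₁×r₂ = (+0.49393,+0.20709,+0.84448); SVD([r₁ r₂ r₃]) → R = UVᵀ:
  R  [+0.75904 -0.42414 +0.49393]
  R  [+0.37106 +0.90522 +0.20709]
  R  [-0.53495 +0.02609 +0.84448]
t = (-0.34668, +0.04995, +1.43658) m
tr R = 2.508742; θ = arccos((tr R − 1)/2) = 0.716101 rad = 41.030°
axis k = ((R−Rᵀ)₃₂, (R−Rᵀ)₁₃, (R−Rᵀ)₂₁) / (2 sinθ) = (-0.137858, +0.783672, +0.605684)
rvec = θ·k = (-0.098720, +0.561188, +0.433731)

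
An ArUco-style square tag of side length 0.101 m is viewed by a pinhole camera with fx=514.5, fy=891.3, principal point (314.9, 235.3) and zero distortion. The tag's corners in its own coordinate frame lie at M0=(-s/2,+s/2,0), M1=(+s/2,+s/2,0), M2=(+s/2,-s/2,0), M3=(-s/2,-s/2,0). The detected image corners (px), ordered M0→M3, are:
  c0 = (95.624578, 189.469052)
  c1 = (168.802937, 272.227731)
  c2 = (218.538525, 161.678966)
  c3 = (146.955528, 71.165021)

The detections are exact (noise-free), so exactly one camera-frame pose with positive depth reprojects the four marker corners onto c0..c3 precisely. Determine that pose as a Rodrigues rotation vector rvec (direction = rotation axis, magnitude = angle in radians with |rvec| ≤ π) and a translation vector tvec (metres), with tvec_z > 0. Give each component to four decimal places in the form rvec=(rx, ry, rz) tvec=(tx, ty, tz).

Intrinsics K: fx=514.5, fy=891.3, cx=314.9, cy=235.3
Marker side s = 0.101 m; corners in marker frame (Z=0):
  M0 = (-0.0505, +0.0505, 0)
  M1 = (+0.0505, +0.0505, 0)
  M2 = (+0.0505, -0.0505, 0)
  M3 = (-0.0505, -0.0505, 0)
Detected image corners:
  c0 = (95.624578, 189.469052) px
  c1 = (168.802937, 272.227731) px
  c2 = (218.538525, 161.678966) px
  c3 = (146.955528, 71.165021) px
Planar DLT: solve 8×8 A·h = b for H (H[2,2]=1):
  H  [+802.86043 -474.32843 +158.27134]
  H  [+952.46061 +1160.30158 +175.30500]
  H  [+0.54708 +0.16372 +1.00000]
B = K⁻¹H; ‖b₁‖=1.629597, ‖b₂‖=1.629597; λ = 2/(‖b₁‖+‖b₂‖) = 0.613649, sign → tz>0 ⇒ λ=+0.613649
r₁ = λ·B[:,0] = (+0.75210,+0.56713,+0.33572); r₂ = λ·B[:,1] = (-0.62723,+0.77233,+0.10047)
r₃ = r₁×r₂ = (-0.20231,-0.28613,+0.93659); SVD([r₁ r₂ r₃]) → R = UVᵀ:
  R  [+0.75210 -0.62723 -0.20231]
  R  [+0.56713 +0.77233 -0.28613]
  R  [+0.33572 +0.10047 +0.93659]
t = (-0.18681, -0.04131, +0.61365) m
tr R = 2.461023; θ = arccos((tr R − 1)/2) = 0.751726 rad = 43.071°
axis k = ((R−Rᵀ)₃₂, (R−Rᵀ)₁₃, (R−Rᵀ)₂₁) / (2 sinθ) = (+0.283056, -0.393925, +0.874473)
rvec = θ·k = (+0.212781, -0.296123, +0.657364)

rvec=(0.2128, -0.2961, 0.6574) tvec=(-0.1868, -0.0413, 0.6136)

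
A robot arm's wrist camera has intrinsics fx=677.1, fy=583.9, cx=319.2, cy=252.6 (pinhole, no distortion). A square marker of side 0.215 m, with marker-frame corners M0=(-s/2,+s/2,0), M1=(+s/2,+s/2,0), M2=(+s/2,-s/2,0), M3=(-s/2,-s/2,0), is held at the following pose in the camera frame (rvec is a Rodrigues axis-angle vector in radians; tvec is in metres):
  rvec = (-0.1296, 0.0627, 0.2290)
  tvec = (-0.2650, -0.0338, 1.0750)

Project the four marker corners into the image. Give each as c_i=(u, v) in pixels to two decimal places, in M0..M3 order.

c0=(69.78, 277.76) c1=(200.16, 304.62) c2=(234.07, 191.11) c3=(106.27, 166.59)

Intrinsics K: fx=677.1, fy=583.9, cx=319.2, cy=252.6
Marker side s = 0.215 m; corners in marker frame (Z=0):
  M0 = (-0.1075, +0.1075, 0)
  M1 = (+0.1075, +0.1075, 0)
  M2 = (+0.1075, -0.1075, 0)
  M3 = (-0.1075, -0.1075, 0)
rvec = (-0.1296, 0.0627, 0.2290), |rvec| = θ = 0.27050 rad = 15.498°
Rodrigues: sinθ=0.26721, 1−cosθ=0.03636; R = I + sinθ·[k]× + (1−cosθ)·[k]×²:
    [+0.97199 -0.23026 +0.04719]
    [+0.22218 +0.96559 +0.13516]
    [-0.07669 -0.12089 +0.98970]
t = (-0.2650, -0.0338, 1.0750) m
M0: Pc = R·M0+t = (-0.39424, +0.04612, +1.07025); u = 677.1·(-0.39424)/1.07025 + 319.2 = 69.7807, v = 583.9·(+0.04612)/1.07025 + 252.6 = 277.7602
M1: Pc = R·M1+t = (-0.18526, +0.09389, +1.05376); u = 677.1·(-0.18526)/1.05376 + 319.2 = 200.1575, v = 583.9·(+0.09389)/1.05376 + 252.6 = 304.6229
M2: Pc = R·M2+t = (-0.13576, -0.11372, +1.07975); u = 677.1·(-0.13576)/1.07975 + 319.2 = 234.0670, v = 583.9·(-0.11372)/1.07975 + 252.6 = 191.1051
M3: Pc = R·M3+t = (-0.34474, -0.16149, +1.09624); u = 677.1·(-0.34474)/1.09624 + 319.2 = 106.2715, v = 583.9·(-0.16149)/1.09624 + 252.6 = 166.5866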